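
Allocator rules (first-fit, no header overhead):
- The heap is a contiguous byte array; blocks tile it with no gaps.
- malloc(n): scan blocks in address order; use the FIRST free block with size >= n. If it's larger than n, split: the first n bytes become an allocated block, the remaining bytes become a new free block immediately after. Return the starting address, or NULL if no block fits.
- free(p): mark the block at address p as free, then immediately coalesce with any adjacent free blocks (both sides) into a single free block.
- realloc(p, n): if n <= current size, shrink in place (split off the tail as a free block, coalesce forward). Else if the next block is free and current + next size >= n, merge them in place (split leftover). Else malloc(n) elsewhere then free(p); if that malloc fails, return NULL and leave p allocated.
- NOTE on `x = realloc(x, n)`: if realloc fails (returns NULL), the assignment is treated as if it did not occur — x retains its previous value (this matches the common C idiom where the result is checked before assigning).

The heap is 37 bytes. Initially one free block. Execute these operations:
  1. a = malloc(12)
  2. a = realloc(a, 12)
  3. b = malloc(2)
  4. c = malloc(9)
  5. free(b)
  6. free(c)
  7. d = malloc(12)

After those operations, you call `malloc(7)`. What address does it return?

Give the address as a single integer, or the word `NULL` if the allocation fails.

Op 1: a = malloc(12) -> a = 0; heap: [0-11 ALLOC][12-36 FREE]
Op 2: a = realloc(a, 12) -> a = 0; heap: [0-11 ALLOC][12-36 FREE]
Op 3: b = malloc(2) -> b = 12; heap: [0-11 ALLOC][12-13 ALLOC][14-36 FREE]
Op 4: c = malloc(9) -> c = 14; heap: [0-11 ALLOC][12-13 ALLOC][14-22 ALLOC][23-36 FREE]
Op 5: free(b) -> (freed b); heap: [0-11 ALLOC][12-13 FREE][14-22 ALLOC][23-36 FREE]
Op 6: free(c) -> (freed c); heap: [0-11 ALLOC][12-36 FREE]
Op 7: d = malloc(12) -> d = 12; heap: [0-11 ALLOC][12-23 ALLOC][24-36 FREE]
malloc(7): first-fit scan over [0-11 ALLOC][12-23 ALLOC][24-36 FREE] -> 24

Answer: 24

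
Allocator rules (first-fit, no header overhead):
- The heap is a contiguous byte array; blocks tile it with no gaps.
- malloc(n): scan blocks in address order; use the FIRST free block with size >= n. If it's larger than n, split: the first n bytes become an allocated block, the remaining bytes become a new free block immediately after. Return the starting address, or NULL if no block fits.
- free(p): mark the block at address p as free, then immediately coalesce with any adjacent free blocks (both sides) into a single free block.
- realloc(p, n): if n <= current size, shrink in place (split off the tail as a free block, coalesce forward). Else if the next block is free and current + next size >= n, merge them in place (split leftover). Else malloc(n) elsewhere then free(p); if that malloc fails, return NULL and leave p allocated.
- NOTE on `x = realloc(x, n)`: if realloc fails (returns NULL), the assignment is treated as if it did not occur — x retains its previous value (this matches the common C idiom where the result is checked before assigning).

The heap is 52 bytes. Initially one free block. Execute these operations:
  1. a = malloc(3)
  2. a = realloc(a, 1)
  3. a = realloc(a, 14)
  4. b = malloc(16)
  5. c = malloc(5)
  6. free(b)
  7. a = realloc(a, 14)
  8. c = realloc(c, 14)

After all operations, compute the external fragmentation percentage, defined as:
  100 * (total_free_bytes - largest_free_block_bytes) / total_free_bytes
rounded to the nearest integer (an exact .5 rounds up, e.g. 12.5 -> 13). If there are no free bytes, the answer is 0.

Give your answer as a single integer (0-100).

Answer: 33

Derivation:
Op 1: a = malloc(3) -> a = 0; heap: [0-2 ALLOC][3-51 FREE]
Op 2: a = realloc(a, 1) -> a = 0; heap: [0-0 ALLOC][1-51 FREE]
Op 3: a = realloc(a, 14) -> a = 0; heap: [0-13 ALLOC][14-51 FREE]
Op 4: b = malloc(16) -> b = 14; heap: [0-13 ALLOC][14-29 ALLOC][30-51 FREE]
Op 5: c = malloc(5) -> c = 30; heap: [0-13 ALLOC][14-29 ALLOC][30-34 ALLOC][35-51 FREE]
Op 6: free(b) -> (freed b); heap: [0-13 ALLOC][14-29 FREE][30-34 ALLOC][35-51 FREE]
Op 7: a = realloc(a, 14) -> a = 0; heap: [0-13 ALLOC][14-29 FREE][30-34 ALLOC][35-51 FREE]
Op 8: c = realloc(c, 14) -> c = 30; heap: [0-13 ALLOC][14-29 FREE][30-43 ALLOC][44-51 FREE]
Free blocks: [16 8] total_free=24 largest=16 -> 100*(24-16)/24 = 800/24 ≈ 33.333 -> rounds to 33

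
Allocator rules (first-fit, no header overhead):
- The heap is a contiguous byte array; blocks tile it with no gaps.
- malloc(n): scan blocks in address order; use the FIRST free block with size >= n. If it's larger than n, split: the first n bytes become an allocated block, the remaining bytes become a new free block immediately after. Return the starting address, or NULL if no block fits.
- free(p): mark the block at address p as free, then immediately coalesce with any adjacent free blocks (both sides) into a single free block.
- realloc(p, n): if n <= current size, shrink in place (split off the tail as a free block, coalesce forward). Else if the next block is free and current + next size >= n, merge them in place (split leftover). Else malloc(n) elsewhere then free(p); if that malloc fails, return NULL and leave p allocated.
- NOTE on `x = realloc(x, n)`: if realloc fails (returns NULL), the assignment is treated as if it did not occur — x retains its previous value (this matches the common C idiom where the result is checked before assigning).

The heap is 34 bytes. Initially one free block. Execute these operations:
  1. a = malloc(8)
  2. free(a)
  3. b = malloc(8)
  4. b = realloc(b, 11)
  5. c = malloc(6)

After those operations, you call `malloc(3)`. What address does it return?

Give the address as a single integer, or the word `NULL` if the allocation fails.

Answer: 17

Derivation:
Op 1: a = malloc(8) -> a = 0; heap: [0-7 ALLOC][8-33 FREE]
Op 2: free(a) -> (freed a); heap: [0-33 FREE]
Op 3: b = malloc(8) -> b = 0; heap: [0-7 ALLOC][8-33 FREE]
Op 4: b = realloc(b, 11) -> b = 0; heap: [0-10 ALLOC][11-33 FREE]
Op 5: c = malloc(6) -> c = 11; heap: [0-10 ALLOC][11-16 ALLOC][17-33 FREE]
malloc(3): first-fit scan over [0-10 ALLOC][11-16 ALLOC][17-33 FREE] -> 17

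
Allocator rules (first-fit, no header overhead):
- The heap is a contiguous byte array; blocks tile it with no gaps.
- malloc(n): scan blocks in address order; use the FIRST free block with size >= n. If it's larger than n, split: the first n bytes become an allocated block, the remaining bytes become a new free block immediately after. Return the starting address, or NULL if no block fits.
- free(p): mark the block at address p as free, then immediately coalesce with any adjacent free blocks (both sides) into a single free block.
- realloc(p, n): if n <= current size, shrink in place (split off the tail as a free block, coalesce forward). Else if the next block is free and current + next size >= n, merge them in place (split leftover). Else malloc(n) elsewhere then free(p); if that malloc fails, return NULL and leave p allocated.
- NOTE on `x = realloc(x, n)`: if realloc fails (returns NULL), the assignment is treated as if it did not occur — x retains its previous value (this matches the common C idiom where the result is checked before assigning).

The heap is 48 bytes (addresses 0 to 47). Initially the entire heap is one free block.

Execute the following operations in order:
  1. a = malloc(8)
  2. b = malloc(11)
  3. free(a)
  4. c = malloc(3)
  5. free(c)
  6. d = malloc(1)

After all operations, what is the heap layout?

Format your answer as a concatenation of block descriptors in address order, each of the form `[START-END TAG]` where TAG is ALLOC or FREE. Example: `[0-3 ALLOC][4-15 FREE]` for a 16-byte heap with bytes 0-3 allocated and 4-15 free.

Answer: [0-0 ALLOC][1-7 FREE][8-18 ALLOC][19-47 FREE]

Derivation:
Op 1: a = malloc(8) -> a = 0; heap: [0-7 ALLOC][8-47 FREE]
Op 2: b = malloc(11) -> b = 8; heap: [0-7 ALLOC][8-18 ALLOC][19-47 FREE]
Op 3: free(a) -> (freed a); heap: [0-7 FREE][8-18 ALLOC][19-47 FREE]
Op 4: c = malloc(3) -> c = 0; heap: [0-2 ALLOC][3-7 FREE][8-18 ALLOC][19-47 FREE]
Op 5: free(c) -> (freed c); heap: [0-7 FREE][8-18 ALLOC][19-47 FREE]
Op 6: d = malloc(1) -> d = 0; heap: [0-0 ALLOC][1-7 FREE][8-18 ALLOC][19-47 FREE]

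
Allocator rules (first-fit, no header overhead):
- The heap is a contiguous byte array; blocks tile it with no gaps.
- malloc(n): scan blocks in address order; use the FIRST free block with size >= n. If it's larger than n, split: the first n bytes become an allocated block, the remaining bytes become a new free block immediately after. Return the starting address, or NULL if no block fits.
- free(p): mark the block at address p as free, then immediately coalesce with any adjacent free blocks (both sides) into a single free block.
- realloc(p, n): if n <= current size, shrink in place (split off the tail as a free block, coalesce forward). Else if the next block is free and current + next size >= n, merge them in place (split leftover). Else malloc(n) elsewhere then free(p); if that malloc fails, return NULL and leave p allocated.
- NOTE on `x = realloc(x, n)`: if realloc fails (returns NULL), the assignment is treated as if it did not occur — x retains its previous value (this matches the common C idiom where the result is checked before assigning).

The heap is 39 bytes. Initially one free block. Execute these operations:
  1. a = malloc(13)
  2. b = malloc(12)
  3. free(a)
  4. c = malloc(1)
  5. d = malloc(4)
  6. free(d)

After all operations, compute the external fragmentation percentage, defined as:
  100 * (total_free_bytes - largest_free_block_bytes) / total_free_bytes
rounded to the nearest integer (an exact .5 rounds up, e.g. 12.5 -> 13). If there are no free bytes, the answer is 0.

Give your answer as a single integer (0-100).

Op 1: a = malloc(13) -> a = 0; heap: [0-12 ALLOC][13-38 FREE]
Op 2: b = malloc(12) -> b = 13; heap: [0-12 ALLOC][13-24 ALLOC][25-38 FREE]
Op 3: free(a) -> (freed a); heap: [0-12 FREE][13-24 ALLOC][25-38 FREE]
Op 4: c = malloc(1) -> c = 0; heap: [0-0 ALLOC][1-12 FREE][13-24 ALLOC][25-38 FREE]
Op 5: d = malloc(4) -> d = 1; heap: [0-0 ALLOC][1-4 ALLOC][5-12 FREE][13-24 ALLOC][25-38 FREE]
Op 6: free(d) -> (freed d); heap: [0-0 ALLOC][1-12 FREE][13-24 ALLOC][25-38 FREE]
Free blocks: [12 14] total_free=26 largest=14 -> 100*(26-14)/26 = 1200/26 ≈ 46.154 -> rounds to 46

Answer: 46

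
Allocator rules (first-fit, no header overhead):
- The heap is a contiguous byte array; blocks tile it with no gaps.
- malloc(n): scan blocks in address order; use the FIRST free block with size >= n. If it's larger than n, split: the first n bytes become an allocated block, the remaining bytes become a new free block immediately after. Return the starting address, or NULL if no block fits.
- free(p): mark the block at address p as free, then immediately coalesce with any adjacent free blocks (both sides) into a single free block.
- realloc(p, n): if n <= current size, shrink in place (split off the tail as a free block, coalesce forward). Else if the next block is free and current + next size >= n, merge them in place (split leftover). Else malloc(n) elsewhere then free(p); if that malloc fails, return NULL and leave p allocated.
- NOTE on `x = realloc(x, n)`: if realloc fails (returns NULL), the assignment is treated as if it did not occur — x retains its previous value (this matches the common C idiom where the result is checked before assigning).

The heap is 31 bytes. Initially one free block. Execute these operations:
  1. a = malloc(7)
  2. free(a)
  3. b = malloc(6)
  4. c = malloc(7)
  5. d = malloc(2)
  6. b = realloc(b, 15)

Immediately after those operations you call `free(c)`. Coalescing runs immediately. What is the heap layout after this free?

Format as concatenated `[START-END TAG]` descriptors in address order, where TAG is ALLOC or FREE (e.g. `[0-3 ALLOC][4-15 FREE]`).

Op 1: a = malloc(7) -> a = 0; heap: [0-6 ALLOC][7-30 FREE]
Op 2: free(a) -> (freed a); heap: [0-30 FREE]
Op 3: b = malloc(6) -> b = 0; heap: [0-5 ALLOC][6-30 FREE]
Op 4: c = malloc(7) -> c = 6; heap: [0-5 ALLOC][6-12 ALLOC][13-30 FREE]
Op 5: d = malloc(2) -> d = 13; heap: [0-5 ALLOC][6-12 ALLOC][13-14 ALLOC][15-30 FREE]
Op 6: b = realloc(b, 15) -> b = 15; heap: [0-5 FREE][6-12 ALLOC][13-14 ALLOC][15-29 ALLOC][30-30 FREE]
free(c): c = 6 -> block [6-12 ALLOC]; mark free, coalesce with adjacent free neighbors -> [0-12 FREE][13-14 ALLOC][15-29 ALLOC][30-30 FREE]

Answer: [0-12 FREE][13-14 ALLOC][15-29 ALLOC][30-30 FREE]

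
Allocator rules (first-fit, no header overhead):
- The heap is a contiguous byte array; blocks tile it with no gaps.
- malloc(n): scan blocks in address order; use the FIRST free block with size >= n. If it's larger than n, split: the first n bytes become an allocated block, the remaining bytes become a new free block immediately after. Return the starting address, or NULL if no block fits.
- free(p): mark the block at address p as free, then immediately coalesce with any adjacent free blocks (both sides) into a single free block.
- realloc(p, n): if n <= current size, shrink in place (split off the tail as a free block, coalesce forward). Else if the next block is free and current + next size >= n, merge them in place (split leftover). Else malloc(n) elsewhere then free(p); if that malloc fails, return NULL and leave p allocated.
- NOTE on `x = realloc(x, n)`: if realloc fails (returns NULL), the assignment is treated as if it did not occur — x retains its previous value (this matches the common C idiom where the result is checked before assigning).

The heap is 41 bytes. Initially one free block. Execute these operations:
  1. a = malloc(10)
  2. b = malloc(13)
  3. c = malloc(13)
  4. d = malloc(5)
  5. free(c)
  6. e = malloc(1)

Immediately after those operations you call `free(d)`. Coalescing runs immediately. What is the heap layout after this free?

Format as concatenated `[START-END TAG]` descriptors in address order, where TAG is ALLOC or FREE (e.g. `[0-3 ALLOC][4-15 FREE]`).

Answer: [0-9 ALLOC][10-22 ALLOC][23-23 ALLOC][24-40 FREE]

Derivation:
Op 1: a = malloc(10) -> a = 0; heap: [0-9 ALLOC][10-40 FREE]
Op 2: b = malloc(13) -> b = 10; heap: [0-9 ALLOC][10-22 ALLOC][23-40 FREE]
Op 3: c = malloc(13) -> c = 23; heap: [0-9 ALLOC][10-22 ALLOC][23-35 ALLOC][36-40 FREE]
Op 4: d = malloc(5) -> d = 36; heap: [0-9 ALLOC][10-22 ALLOC][23-35 ALLOC][36-40 ALLOC]
Op 5: free(c) -> (freed c); heap: [0-9 ALLOC][10-22 ALLOC][23-35 FREE][36-40 ALLOC]
Op 6: e = malloc(1) -> e = 23; heap: [0-9 ALLOC][10-22 ALLOC][23-23 ALLOC][24-35 FREE][36-40 ALLOC]
free(d): d = 36 -> block [36-40 ALLOC]; mark free, coalesce with adjacent free neighbors -> [0-9 ALLOC][10-22 ALLOC][23-23 ALLOC][24-40 FREE]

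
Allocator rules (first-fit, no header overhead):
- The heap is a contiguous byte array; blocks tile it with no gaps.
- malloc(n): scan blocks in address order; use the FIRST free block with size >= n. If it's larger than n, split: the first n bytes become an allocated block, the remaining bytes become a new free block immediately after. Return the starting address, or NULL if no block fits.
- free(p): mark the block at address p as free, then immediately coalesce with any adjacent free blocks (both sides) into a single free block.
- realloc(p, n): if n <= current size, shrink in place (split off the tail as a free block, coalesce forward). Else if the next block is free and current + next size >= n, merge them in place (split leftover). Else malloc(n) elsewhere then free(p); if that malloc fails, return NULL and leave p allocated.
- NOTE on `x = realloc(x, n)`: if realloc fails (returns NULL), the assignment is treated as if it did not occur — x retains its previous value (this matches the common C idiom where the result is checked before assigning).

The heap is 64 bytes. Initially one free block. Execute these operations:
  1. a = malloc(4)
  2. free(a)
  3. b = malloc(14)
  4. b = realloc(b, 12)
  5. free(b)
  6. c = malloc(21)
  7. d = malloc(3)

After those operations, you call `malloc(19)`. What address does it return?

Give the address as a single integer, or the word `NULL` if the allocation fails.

Answer: 24

Derivation:
Op 1: a = malloc(4) -> a = 0; heap: [0-3 ALLOC][4-63 FREE]
Op 2: free(a) -> (freed a); heap: [0-63 FREE]
Op 3: b = malloc(14) -> b = 0; heap: [0-13 ALLOC][14-63 FREE]
Op 4: b = realloc(b, 12) -> b = 0; heap: [0-11 ALLOC][12-63 FREE]
Op 5: free(b) -> (freed b); heap: [0-63 FREE]
Op 6: c = malloc(21) -> c = 0; heap: [0-20 ALLOC][21-63 FREE]
Op 7: d = malloc(3) -> d = 21; heap: [0-20 ALLOC][21-23 ALLOC][24-63 FREE]
malloc(19): first-fit scan over [0-20 ALLOC][21-23 ALLOC][24-63 FREE] -> 24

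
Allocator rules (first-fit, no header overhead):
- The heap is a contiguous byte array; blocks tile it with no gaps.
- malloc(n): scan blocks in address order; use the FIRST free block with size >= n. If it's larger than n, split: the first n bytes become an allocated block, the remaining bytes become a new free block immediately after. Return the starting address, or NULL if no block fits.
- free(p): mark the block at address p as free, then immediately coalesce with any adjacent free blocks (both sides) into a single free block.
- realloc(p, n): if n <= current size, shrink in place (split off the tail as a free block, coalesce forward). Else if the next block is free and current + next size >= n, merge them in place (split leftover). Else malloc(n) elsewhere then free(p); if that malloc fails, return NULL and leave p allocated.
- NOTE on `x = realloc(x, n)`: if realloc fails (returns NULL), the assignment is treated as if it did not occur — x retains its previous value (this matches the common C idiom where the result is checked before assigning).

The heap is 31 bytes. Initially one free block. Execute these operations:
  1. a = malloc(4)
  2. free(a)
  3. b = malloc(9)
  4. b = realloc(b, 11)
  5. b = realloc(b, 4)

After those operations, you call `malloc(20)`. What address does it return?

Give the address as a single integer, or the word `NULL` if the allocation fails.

Op 1: a = malloc(4) -> a = 0; heap: [0-3 ALLOC][4-30 FREE]
Op 2: free(a) -> (freed a); heap: [0-30 FREE]
Op 3: b = malloc(9) -> b = 0; heap: [0-8 ALLOC][9-30 FREE]
Op 4: b = realloc(b, 11) -> b = 0; heap: [0-10 ALLOC][11-30 FREE]
Op 5: b = realloc(b, 4) -> b = 0; heap: [0-3 ALLOC][4-30 FREE]
malloc(20): first-fit scan over [0-3 ALLOC][4-30 FREE] -> 4

Answer: 4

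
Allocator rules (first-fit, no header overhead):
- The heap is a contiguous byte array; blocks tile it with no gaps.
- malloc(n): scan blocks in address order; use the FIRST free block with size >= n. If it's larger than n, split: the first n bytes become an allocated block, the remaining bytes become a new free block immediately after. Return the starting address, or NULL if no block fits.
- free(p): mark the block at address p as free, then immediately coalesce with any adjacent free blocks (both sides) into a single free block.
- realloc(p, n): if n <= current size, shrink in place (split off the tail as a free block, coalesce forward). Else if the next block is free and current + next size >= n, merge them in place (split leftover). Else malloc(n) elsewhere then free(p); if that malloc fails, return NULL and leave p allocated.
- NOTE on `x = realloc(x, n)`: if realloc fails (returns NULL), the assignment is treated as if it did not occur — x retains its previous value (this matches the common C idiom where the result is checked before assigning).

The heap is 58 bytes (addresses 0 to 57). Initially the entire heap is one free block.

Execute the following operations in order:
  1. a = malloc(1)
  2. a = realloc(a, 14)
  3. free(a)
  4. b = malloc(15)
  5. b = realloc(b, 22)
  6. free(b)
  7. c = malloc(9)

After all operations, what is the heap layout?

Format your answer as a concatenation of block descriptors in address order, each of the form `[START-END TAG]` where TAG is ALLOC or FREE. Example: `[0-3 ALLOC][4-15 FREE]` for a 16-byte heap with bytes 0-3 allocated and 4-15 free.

Op 1: a = malloc(1) -> a = 0; heap: [0-0 ALLOC][1-57 FREE]
Op 2: a = realloc(a, 14) -> a = 0; heap: [0-13 ALLOC][14-57 FREE]
Op 3: free(a) -> (freed a); heap: [0-57 FREE]
Op 4: b = malloc(15) -> b = 0; heap: [0-14 ALLOC][15-57 FREE]
Op 5: b = realloc(b, 22) -> b = 0; heap: [0-21 ALLOC][22-57 FREE]
Op 6: free(b) -> (freed b); heap: [0-57 FREE]
Op 7: c = malloc(9) -> c = 0; heap: [0-8 ALLOC][9-57 FREE]

Answer: [0-8 ALLOC][9-57 FREE]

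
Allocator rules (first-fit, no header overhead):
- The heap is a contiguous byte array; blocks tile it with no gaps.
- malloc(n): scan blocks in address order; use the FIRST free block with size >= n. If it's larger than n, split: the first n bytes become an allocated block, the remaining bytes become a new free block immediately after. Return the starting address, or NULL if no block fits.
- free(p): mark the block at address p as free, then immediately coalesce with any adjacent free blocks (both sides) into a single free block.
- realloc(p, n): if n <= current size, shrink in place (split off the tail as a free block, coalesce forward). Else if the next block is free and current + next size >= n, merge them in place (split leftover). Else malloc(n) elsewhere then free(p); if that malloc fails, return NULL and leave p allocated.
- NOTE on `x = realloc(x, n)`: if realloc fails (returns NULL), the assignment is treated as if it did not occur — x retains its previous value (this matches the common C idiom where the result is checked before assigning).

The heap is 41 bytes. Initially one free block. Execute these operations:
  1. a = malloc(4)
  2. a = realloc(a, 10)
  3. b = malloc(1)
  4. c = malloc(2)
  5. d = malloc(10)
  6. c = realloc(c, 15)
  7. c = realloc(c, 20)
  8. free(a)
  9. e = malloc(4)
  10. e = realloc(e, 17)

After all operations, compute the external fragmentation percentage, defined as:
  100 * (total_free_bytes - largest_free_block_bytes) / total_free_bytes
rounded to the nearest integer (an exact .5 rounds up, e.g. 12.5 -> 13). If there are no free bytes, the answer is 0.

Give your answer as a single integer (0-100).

Op 1: a = malloc(4) -> a = 0; heap: [0-3 ALLOC][4-40 FREE]
Op 2: a = realloc(a, 10) -> a = 0; heap: [0-9 ALLOC][10-40 FREE]
Op 3: b = malloc(1) -> b = 10; heap: [0-9 ALLOC][10-10 ALLOC][11-40 FREE]
Op 4: c = malloc(2) -> c = 11; heap: [0-9 ALLOC][10-10 ALLOC][11-12 ALLOC][13-40 FREE]
Op 5: d = malloc(10) -> d = 13; heap: [0-9 ALLOC][10-10 ALLOC][11-12 ALLOC][13-22 ALLOC][23-40 FREE]
Op 6: c = realloc(c, 15) -> c = 23; heap: [0-9 ALLOC][10-10 ALLOC][11-12 FREE][13-22 ALLOC][23-37 ALLOC][38-40 FREE]
Op 7: c = realloc(c, 20) -> NULL (c unchanged); heap: [0-9 ALLOC][10-10 ALLOC][11-12 FREE][13-22 ALLOC][23-37 ALLOC][38-40 FREE]
Op 8: free(a) -> (freed a); heap: [0-9 FREE][10-10 ALLOC][11-12 FREE][13-22 ALLOC][23-37 ALLOC][38-40 FREE]
Op 9: e = malloc(4) -> e = 0; heap: [0-3 ALLOC][4-9 FREE][10-10 ALLOC][11-12 FREE][13-22 ALLOC][23-37 ALLOC][38-40 FREE]
Op 10: e = realloc(e, 17) -> NULL (e unchanged); heap: [0-3 ALLOC][4-9 FREE][10-10 ALLOC][11-12 FREE][13-22 ALLOC][23-37 ALLOC][38-40 FREE]
Free blocks: [6 2 3] total_free=11 largest=6 -> 100*(11-6)/11 = 500/11 ≈ 45.455 -> rounds to 45

Answer: 45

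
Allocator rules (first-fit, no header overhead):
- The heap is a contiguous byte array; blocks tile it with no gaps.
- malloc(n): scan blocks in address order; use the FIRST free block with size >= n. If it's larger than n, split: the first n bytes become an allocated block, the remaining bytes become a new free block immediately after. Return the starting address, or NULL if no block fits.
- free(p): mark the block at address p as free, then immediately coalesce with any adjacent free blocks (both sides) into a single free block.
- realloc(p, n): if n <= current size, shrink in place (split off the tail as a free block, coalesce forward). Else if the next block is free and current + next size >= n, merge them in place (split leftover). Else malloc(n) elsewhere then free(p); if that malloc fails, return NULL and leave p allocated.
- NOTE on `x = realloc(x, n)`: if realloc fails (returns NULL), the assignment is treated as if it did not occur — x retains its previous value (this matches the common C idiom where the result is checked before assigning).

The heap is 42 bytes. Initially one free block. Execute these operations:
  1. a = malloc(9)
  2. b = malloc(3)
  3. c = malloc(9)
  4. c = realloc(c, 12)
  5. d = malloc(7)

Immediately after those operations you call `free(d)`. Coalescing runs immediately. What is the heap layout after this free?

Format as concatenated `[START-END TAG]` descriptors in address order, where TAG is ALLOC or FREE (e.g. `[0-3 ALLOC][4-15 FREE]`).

Op 1: a = malloc(9) -> a = 0; heap: [0-8 ALLOC][9-41 FREE]
Op 2: b = malloc(3) -> b = 9; heap: [0-8 ALLOC][9-11 ALLOC][12-41 FREE]
Op 3: c = malloc(9) -> c = 12; heap: [0-8 ALLOC][9-11 ALLOC][12-20 ALLOC][21-41 FREE]
Op 4: c = realloc(c, 12) -> c = 12; heap: [0-8 ALLOC][9-11 ALLOC][12-23 ALLOC][24-41 FREE]
Op 5: d = malloc(7) -> d = 24; heap: [0-8 ALLOC][9-11 ALLOC][12-23 ALLOC][24-30 ALLOC][31-41 FREE]
free(d): d = 24 -> block [24-30 ALLOC]; mark free, coalesce with adjacent free neighbors -> [0-8 ALLOC][9-11 ALLOC][12-23 ALLOC][24-41 FREE]

Answer: [0-8 ALLOC][9-11 ALLOC][12-23 ALLOC][24-41 FREE]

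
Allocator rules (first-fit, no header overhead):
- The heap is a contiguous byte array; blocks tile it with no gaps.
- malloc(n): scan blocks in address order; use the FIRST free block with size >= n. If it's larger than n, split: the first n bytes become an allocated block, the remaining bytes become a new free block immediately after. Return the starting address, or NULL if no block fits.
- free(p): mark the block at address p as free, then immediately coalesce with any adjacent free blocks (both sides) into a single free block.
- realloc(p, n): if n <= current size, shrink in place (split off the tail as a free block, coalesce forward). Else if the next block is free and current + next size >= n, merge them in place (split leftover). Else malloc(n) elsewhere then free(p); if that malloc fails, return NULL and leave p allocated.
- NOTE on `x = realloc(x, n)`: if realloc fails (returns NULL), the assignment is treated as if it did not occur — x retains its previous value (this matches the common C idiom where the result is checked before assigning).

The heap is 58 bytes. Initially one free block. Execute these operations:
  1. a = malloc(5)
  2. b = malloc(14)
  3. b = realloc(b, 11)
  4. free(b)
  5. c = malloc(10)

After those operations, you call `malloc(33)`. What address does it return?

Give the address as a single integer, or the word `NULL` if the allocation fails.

Op 1: a = malloc(5) -> a = 0; heap: [0-4 ALLOC][5-57 FREE]
Op 2: b = malloc(14) -> b = 5; heap: [0-4 ALLOC][5-18 ALLOC][19-57 FREE]
Op 3: b = realloc(b, 11) -> b = 5; heap: [0-4 ALLOC][5-15 ALLOC][16-57 FREE]
Op 4: free(b) -> (freed b); heap: [0-4 ALLOC][5-57 FREE]
Op 5: c = malloc(10) -> c = 5; heap: [0-4 ALLOC][5-14 ALLOC][15-57 FREE]
malloc(33): first-fit scan over [0-4 ALLOC][5-14 ALLOC][15-57 FREE] -> 15

Answer: 15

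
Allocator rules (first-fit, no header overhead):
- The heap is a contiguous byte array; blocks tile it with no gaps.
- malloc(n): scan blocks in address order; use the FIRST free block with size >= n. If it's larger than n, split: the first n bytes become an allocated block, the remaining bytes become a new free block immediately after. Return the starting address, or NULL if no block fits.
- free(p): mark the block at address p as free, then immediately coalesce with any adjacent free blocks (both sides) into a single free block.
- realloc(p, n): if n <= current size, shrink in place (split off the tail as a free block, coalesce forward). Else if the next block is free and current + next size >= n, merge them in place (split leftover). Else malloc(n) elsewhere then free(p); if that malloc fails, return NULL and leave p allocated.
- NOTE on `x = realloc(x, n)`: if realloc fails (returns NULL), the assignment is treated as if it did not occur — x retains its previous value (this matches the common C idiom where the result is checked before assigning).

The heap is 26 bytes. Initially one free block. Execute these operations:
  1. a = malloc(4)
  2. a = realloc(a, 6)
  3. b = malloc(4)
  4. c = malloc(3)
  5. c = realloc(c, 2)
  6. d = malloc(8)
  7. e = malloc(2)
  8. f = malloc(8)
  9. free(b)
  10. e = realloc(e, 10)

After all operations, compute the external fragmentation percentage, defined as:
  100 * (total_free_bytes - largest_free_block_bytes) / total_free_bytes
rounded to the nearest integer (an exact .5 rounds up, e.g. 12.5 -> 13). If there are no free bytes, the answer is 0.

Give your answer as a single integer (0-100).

Answer: 50

Derivation:
Op 1: a = malloc(4) -> a = 0; heap: [0-3 ALLOC][4-25 FREE]
Op 2: a = realloc(a, 6) -> a = 0; heap: [0-5 ALLOC][6-25 FREE]
Op 3: b = malloc(4) -> b = 6; heap: [0-5 ALLOC][6-9 ALLOC][10-25 FREE]
Op 4: c = malloc(3) -> c = 10; heap: [0-5 ALLOC][6-9 ALLOC][10-12 ALLOC][13-25 FREE]
Op 5: c = realloc(c, 2) -> c = 10; heap: [0-5 ALLOC][6-9 ALLOC][10-11 ALLOC][12-25 FREE]
Op 6: d = malloc(8) -> d = 12; heap: [0-5 ALLOC][6-9 ALLOC][10-11 ALLOC][12-19 ALLOC][20-25 FREE]
Op 7: e = malloc(2) -> e = 20; heap: [0-5 ALLOC][6-9 ALLOC][10-11 ALLOC][12-19 ALLOC][20-21 ALLOC][22-25 FREE]
Op 8: f = malloc(8) -> f = NULL; heap: [0-5 ALLOC][6-9 ALLOC][10-11 ALLOC][12-19 ALLOC][20-21 ALLOC][22-25 FREE]
Op 9: free(b) -> (freed b); heap: [0-5 ALLOC][6-9 FREE][10-11 ALLOC][12-19 ALLOC][20-21 ALLOC][22-25 FREE]
Op 10: e = realloc(e, 10) -> NULL (e unchanged); heap: [0-5 ALLOC][6-9 FREE][10-11 ALLOC][12-19 ALLOC][20-21 ALLOC][22-25 FREE]
Free blocks: [4 4] total_free=8 largest=4 -> 100*(8-4)/8 = 400/8 = 50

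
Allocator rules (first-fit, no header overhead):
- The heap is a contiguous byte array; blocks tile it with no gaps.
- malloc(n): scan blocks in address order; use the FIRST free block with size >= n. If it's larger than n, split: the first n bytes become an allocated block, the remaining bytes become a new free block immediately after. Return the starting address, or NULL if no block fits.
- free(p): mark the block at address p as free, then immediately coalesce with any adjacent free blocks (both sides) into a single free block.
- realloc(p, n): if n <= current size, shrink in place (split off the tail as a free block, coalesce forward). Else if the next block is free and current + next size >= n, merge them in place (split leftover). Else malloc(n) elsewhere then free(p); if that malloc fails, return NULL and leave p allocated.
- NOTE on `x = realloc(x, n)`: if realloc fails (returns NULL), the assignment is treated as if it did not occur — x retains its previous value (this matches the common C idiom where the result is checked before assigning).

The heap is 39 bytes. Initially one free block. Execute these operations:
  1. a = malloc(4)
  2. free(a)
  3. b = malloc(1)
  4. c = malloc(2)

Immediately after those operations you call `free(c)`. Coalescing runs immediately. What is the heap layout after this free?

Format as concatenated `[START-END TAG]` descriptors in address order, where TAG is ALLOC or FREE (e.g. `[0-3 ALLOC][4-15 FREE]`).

Op 1: a = malloc(4) -> a = 0; heap: [0-3 ALLOC][4-38 FREE]
Op 2: free(a) -> (freed a); heap: [0-38 FREE]
Op 3: b = malloc(1) -> b = 0; heap: [0-0 ALLOC][1-38 FREE]
Op 4: c = malloc(2) -> c = 1; heap: [0-0 ALLOC][1-2 ALLOC][3-38 FREE]
free(c): c = 1 -> block [1-2 ALLOC]; mark free, coalesce with adjacent free neighbors -> [0-0 ALLOC][1-38 FREE]

Answer: [0-0 ALLOC][1-38 FREE]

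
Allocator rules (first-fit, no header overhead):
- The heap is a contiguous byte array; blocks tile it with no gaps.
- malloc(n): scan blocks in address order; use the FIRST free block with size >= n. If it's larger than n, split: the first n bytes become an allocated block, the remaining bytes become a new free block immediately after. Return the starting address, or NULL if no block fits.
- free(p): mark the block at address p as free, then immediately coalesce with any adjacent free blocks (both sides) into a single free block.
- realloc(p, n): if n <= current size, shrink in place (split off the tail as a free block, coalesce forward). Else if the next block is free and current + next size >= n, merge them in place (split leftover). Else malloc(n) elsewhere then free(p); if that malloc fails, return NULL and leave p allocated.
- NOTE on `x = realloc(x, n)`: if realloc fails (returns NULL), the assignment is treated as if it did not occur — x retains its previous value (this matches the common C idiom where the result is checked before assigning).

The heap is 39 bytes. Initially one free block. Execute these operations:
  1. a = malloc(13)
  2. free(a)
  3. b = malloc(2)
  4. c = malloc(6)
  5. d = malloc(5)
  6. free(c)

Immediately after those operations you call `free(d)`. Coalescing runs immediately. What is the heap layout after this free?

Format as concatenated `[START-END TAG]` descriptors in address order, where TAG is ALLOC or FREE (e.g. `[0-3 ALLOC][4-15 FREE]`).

Op 1: a = malloc(13) -> a = 0; heap: [0-12 ALLOC][13-38 FREE]
Op 2: free(a) -> (freed a); heap: [0-38 FREE]
Op 3: b = malloc(2) -> b = 0; heap: [0-1 ALLOC][2-38 FREE]
Op 4: c = malloc(6) -> c = 2; heap: [0-1 ALLOC][2-7 ALLOC][8-38 FREE]
Op 5: d = malloc(5) -> d = 8; heap: [0-1 ALLOC][2-7 ALLOC][8-12 ALLOC][13-38 FREE]
Op 6: free(c) -> (freed c); heap: [0-1 ALLOC][2-7 FREE][8-12 ALLOC][13-38 FREE]
free(d): d = 8 -> block [8-12 ALLOC]; mark free, coalesce with adjacent free neighbors -> [0-1 ALLOC][2-38 FREE]

Answer: [0-1 ALLOC][2-38 FREE]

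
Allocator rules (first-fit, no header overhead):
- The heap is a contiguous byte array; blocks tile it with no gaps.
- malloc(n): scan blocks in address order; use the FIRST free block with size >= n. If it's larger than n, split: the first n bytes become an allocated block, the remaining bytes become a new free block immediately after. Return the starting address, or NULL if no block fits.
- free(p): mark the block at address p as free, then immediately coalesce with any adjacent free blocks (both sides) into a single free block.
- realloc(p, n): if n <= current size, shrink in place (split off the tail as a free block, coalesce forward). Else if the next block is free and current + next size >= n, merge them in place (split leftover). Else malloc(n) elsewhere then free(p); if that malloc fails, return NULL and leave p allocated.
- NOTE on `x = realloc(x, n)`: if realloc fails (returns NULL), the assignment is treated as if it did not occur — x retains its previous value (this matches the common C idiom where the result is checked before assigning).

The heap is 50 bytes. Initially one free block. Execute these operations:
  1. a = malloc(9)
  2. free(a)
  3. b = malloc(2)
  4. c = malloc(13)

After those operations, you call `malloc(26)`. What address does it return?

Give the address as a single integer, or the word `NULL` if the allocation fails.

Answer: 15

Derivation:
Op 1: a = malloc(9) -> a = 0; heap: [0-8 ALLOC][9-49 FREE]
Op 2: free(a) -> (freed a); heap: [0-49 FREE]
Op 3: b = malloc(2) -> b = 0; heap: [0-1 ALLOC][2-49 FREE]
Op 4: c = malloc(13) -> c = 2; heap: [0-1 ALLOC][2-14 ALLOC][15-49 FREE]
malloc(26): first-fit scan over [0-1 ALLOC][2-14 ALLOC][15-49 FREE] -> 15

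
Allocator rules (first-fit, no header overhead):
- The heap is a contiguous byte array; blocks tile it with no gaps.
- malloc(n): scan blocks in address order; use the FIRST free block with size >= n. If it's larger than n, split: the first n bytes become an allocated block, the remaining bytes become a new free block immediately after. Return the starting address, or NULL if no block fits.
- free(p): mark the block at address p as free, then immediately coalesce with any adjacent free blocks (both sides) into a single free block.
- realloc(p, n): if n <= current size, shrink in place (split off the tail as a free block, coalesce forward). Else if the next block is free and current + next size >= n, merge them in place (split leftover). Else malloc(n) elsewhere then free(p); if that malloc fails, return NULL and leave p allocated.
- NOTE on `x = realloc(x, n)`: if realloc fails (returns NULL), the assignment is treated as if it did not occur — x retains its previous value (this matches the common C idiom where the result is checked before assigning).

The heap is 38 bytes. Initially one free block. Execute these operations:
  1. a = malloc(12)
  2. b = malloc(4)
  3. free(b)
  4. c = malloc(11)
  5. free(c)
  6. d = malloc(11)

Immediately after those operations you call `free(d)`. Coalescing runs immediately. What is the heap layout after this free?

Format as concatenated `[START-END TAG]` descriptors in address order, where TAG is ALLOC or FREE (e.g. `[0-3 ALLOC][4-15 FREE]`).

Answer: [0-11 ALLOC][12-37 FREE]

Derivation:
Op 1: a = malloc(12) -> a = 0; heap: [0-11 ALLOC][12-37 FREE]
Op 2: b = malloc(4) -> b = 12; heap: [0-11 ALLOC][12-15 ALLOC][16-37 FREE]
Op 3: free(b) -> (freed b); heap: [0-11 ALLOC][12-37 FREE]
Op 4: c = malloc(11) -> c = 12; heap: [0-11 ALLOC][12-22 ALLOC][23-37 FREE]
Op 5: free(c) -> (freed c); heap: [0-11 ALLOC][12-37 FREE]
Op 6: d = malloc(11) -> d = 12; heap: [0-11 ALLOC][12-22 ALLOC][23-37 FREE]
free(d): d = 12 -> block [12-22 ALLOC]; mark free, coalesce with adjacent free neighbors -> [0-11 ALLOC][12-37 FREE]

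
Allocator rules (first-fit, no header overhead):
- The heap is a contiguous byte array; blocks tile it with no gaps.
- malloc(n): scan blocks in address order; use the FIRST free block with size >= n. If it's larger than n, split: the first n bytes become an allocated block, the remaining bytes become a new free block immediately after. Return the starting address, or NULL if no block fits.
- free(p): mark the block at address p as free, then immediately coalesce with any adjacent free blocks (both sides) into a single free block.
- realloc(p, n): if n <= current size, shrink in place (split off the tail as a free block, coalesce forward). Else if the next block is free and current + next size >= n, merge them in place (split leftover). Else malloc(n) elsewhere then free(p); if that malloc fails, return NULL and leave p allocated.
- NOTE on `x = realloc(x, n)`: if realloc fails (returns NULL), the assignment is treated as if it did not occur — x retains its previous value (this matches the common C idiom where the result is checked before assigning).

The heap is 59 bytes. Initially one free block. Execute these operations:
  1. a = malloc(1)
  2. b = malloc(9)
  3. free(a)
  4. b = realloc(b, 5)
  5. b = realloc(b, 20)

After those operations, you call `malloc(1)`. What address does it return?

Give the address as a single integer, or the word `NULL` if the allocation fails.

Answer: 0

Derivation:
Op 1: a = malloc(1) -> a = 0; heap: [0-0 ALLOC][1-58 FREE]
Op 2: b = malloc(9) -> b = 1; heap: [0-0 ALLOC][1-9 ALLOC][10-58 FREE]
Op 3: free(a) -> (freed a); heap: [0-0 FREE][1-9 ALLOC][10-58 FREE]
Op 4: b = realloc(b, 5) -> b = 1; heap: [0-0 FREE][1-5 ALLOC][6-58 FREE]
Op 5: b = realloc(b, 20) -> b = 1; heap: [0-0 FREE][1-20 ALLOC][21-58 FREE]
malloc(1): first-fit scan over [0-0 FREE][1-20 ALLOC][21-58 FREE] -> 0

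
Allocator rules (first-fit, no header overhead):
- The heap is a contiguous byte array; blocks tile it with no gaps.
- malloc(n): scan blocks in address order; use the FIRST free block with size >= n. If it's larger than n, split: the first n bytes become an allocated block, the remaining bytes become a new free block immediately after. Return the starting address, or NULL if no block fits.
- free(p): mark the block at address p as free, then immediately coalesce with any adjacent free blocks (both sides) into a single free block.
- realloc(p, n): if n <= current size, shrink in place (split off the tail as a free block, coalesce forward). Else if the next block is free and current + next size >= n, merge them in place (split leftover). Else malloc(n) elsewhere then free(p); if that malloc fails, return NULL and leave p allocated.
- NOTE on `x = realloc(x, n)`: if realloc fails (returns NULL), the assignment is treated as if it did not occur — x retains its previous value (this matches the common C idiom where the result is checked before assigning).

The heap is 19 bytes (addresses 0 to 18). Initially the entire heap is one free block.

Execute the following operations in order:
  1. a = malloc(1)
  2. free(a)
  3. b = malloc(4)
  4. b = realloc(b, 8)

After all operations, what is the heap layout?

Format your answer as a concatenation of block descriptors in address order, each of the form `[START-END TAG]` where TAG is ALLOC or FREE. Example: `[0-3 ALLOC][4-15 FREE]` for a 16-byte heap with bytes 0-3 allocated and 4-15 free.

Answer: [0-7 ALLOC][8-18 FREE]

Derivation:
Op 1: a = malloc(1) -> a = 0; heap: [0-0 ALLOC][1-18 FREE]
Op 2: free(a) -> (freed a); heap: [0-18 FREE]
Op 3: b = malloc(4) -> b = 0; heap: [0-3 ALLOC][4-18 FREE]
Op 4: b = realloc(b, 8) -> b = 0; heap: [0-7 ALLOC][8-18 FREE]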